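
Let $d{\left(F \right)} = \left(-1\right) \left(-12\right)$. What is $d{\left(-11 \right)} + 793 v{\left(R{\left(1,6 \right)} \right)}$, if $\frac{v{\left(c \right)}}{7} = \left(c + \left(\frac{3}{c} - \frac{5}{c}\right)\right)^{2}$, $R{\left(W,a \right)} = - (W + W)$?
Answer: $5563$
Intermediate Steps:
$R{\left(W,a \right)} = - 2 W$
$d{\left(F \right)} = 12$
$v{\left(c \right)} = 7 \left(c - \frac{2}{c}\right)^{2}$ ($v{\left(c \right)} = 7 \left(c + \left(\frac{3}{c} - \frac{5}{c}\right)\right)^{2} = 7 \left(c - \frac{2}{c}\right)^{2}$)
$d{\left(-11 \right)} + 793 v{\left(R{\left(1,6 \right)} \right)} = 12 + 793 \frac{7 \left(-2 + \left(\left(-2\right) 1\right)^{2}\right)^{2}}{4} = 12 + 793 \frac{7 \left(-2 + \left(-2\right)^{2}\right)^{2}}{4} = 12 + 793 \cdot 7 \cdot \frac{1}{4} \left(-2 + 4\right)^{2} = 12 + 793 \cdot 7 \cdot \frac{1}{4} \cdot 2^{2} = 12 + 793 \cdot 7 \cdot \frac{1}{4} \cdot 4 = 12 + 793 \cdot 7 = 12 + 5551 = 5563$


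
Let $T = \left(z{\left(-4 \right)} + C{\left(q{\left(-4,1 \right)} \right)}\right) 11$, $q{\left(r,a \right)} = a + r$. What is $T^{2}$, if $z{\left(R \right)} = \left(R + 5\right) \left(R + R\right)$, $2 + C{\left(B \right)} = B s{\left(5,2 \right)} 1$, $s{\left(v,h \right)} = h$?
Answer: $30976$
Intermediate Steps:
$C{\left(B \right)} = -2 + 2 B$ ($C{\left(B \right)} = -2 + B 2 \cdot 1 = -2 + 2 B 1 = -2 + 2 B$)
$z{\left(R \right)} = 2 R \left(5 + R\right)$ ($z{\left(R \right)} = \left(5 + R\right) 2 R = 2 R \left(5 + R\right)$)
$T = -176$ ($T = \left(2 \left(-4\right) \left(5 - 4\right) + \left(-2 + 2 \left(1 - 4\right)\right)\right) 11 = \left(2 \left(-4\right) 1 + \left(-2 + 2 \left(-3\right)\right)\right) 11 = \left(-8 - 8\right) 11 = \left(-16\right) 11 = -176$)
$T^{2} = \left(-176\right)^{2} = 30976$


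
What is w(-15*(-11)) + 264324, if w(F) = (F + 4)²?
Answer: 292885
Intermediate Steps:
w(F) = (4 + F)²
w(-15*(-11)) + 264324 = (4 - 15*(-11))² + 264324 = (4 + 165)² + 264324 = 169² + 264324 = 28561 + 264324 = 292885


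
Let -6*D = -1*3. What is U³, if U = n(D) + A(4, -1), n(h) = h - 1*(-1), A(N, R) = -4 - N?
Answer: -2197/8 ≈ -274.63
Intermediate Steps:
D = ½ (D = -(-1)*3/6 = -⅙*(-3) = ½ ≈ 0.50000)
n(h) = 1 + h (n(h) = h + 1 = 1 + h)
U = -13/2 (U = (1 + ½) + (-4 - 1*4) = 3/2 + (-4 - 4) = 3/2 - 8 = -13/2 ≈ -6.5000)
U³ = (-13/2)³ = -2197/8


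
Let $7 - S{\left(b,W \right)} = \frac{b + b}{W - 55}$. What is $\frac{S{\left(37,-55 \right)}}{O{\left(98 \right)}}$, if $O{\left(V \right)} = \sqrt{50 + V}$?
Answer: $\frac{211 \sqrt{37}}{2035} \approx 0.63069$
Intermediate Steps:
$S{\left(b,W \right)} = 7 - \frac{2 b}{-55 + W}$ ($S{\left(b,W \right)} = 7 - \frac{b + b}{W - 55} = 7 - \frac{2 b}{-55 + W}$)
$\frac{S{\left(37,-55 \right)}}{O{\left(98 \right)}} = \frac{\frac{1}{-55 - 55} \left(-385 - 74 + 7 \left(-55\right)\right)}{\sqrt{50 + 98}} = \frac{\frac{1}{-110} \left(-385 - 74 - 385\right)}{\sqrt{148}} = \frac{\left(- \frac{1}{110}\right) \left(-844\right)}{2 \sqrt{37}} = \frac{422 \frac{\sqrt{37}}{74}}{55} = \frac{211 \sqrt{37}}{2035}$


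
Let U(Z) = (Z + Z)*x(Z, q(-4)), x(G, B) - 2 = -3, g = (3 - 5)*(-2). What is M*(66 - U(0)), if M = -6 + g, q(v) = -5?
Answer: -132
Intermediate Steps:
g = 4 (g = -2*(-2) = 4)
x(G, B) = -1 (x(G, B) = 2 - 3 = -1)
U(Z) = -2*Z (U(Z) = (Z + Z)*(-1) = (2*Z)*(-1) = -2*Z)
M = -2 (M = -6 + 4 = -2)
M*(66 - U(0)) = -2*(66 - (-2)*0) = -2*(66 - 1*0) = -2*(66 + 0) = -2*66 = -132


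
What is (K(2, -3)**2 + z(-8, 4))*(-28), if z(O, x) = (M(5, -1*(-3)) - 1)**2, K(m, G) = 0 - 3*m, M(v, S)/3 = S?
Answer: -2800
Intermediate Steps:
M(v, S) = 3*S
K(m, G) = -3*m
z(O, x) = 64 (z(O, x) = (3*(-1*(-3)) - 1)**2 = (3*3 - 1)**2 = (9 - 1)**2 = 8**2 = 64)
(K(2, -3)**2 + z(-8, 4))*(-28) = ((-3*2)**2 + 64)*(-28) = ((-6)**2 + 64)*(-28) = (36 + 64)*(-28) = 100*(-28) = -2800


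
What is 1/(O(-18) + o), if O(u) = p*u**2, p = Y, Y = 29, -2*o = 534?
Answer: 1/9129 ≈ 0.00010954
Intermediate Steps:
o = -267 (o = -1/2*534 = -267)
p = 29
O(u) = 29*u**2
1/(O(-18) + o) = 1/(29*(-18)**2 - 267) = 1/(29*324 - 267) = 1/(9396 - 267) = 1/9129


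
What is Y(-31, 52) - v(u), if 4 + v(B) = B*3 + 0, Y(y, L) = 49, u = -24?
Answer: 125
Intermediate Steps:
v(B) = -4 + 3*B (v(B) = -4 + (B*3 + 0) = -4 + (3*B + 0) = -4 + 3*B)
Y(-31, 52) - v(u) = 49 - (-4 + 3*(-24)) = 49 - (-4 - 72) = 49 - 1*(-76) = 49 + 76 = 125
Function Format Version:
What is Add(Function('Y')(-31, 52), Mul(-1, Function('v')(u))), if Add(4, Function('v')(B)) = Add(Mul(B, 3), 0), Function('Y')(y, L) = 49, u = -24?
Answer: 125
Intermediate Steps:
Function('v')(B) = Add(-4, Mul(3, B)) (Function('v')(B) = Add(-4, Add(Mul(B, 3), 0)) = Add(-4, Add(Mul(3, B), 0)) = Add(-4, Mul(3, B)))
Add(Function('Y')(-31, 52), Mul(-1, Function('v')(u))) = Add(49, Mul(-1, Add(-4, Mul(3, -24)))) = Add(49, Mul(-1, Add(-4, -72))) = Add(49, Mul(-1, -76)) = Add(49, 76) = 125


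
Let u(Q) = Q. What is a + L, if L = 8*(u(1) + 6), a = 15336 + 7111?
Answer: 22503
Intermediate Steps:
a = 22447
L = 56 (L = 8*(1 + 6) = 8*7 = 56)
a + L = 22447 + 56 = 22503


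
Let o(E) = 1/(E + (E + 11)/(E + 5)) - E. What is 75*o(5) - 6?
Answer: -4066/11 ≈ -369.64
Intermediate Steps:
o(E) = 1/(E + (11 + E)/(5 + E)) - E
75*o(5) - 6 = 75*((5 - 1*5**3 - 10*5 - 6*5**2)/(11 + 5**2 + 6*5)) - 6 = 75*((5 - 1*125 - 50 - 6*25)/(11 + 25 + 30)) - 6 = 75*((5 - 125 - 50 - 150)/66) - 6 = 75*((1/66)*(-320)) - 6 = 75*(-160/33) - 6 = -4000/11 - 6 = -4066/11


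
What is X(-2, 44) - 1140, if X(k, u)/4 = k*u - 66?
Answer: -1756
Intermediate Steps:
X(k, u) = -264 + 4*k*u (X(k, u) = 4*(k*u - 66) = 4*(-66 + k*u) = -264 + 4*k*u)
X(-2, 44) - 1140 = (-264 + 4*(-2)*44) - 1140 = (-264 - 352) - 1140 = -616 - 1140 = -1756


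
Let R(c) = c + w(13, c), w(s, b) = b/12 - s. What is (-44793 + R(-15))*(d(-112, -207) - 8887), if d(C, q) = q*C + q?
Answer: -1263091005/2 ≈ -6.3155e+8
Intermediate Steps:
w(s, b) = -s + b/12 (w(s, b) = b*(1/12) - s = b/12 - s = -s + b/12)
R(c) = -13 + 13*c/12 (R(c) = c + (-1*13 + c/12) = c + (-13 + c/12) = -13 + 13*c/12)
d(C, q) = q + C*q (d(C, q) = C*q + q = q + C*q)
(-44793 + R(-15))*(d(-112, -207) - 8887) = (-44793 + (-13 + (13/12)*(-15)))*(-207*(1 - 112) - 8887) = (-44793 + (-13 - 65/4))*(-207*(-111) - 8887) = (-44793 - 117/4)*(22977 - 8887) = -179289/4*14090 = -1263091005/2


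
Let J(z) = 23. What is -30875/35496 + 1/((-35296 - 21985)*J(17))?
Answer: -40676705621/46764666648 ≈ -0.86982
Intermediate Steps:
-30875/35496 + 1/((-35296 - 21985)*J(17)) = -30875/35496 + 1/(-35296 - 21985*23) = -30875*1/35496 + (1/23)/(-57281) = -30875/35496 - 1/57281*1/23 = -30875/35496 - 1/1317463 = -40676705621/46764666648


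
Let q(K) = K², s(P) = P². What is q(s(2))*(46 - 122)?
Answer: -1216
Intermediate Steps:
q(s(2))*(46 - 122) = (2²)²*(46 - 122) = 4²*(-76) = 16*(-76) = -1216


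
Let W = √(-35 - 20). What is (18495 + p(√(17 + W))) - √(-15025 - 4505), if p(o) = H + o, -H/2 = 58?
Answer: 18379 + √(17 + I*√55) - 3*I*√2170 ≈ 18383.0 - 138.87*I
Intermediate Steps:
H = -116 (H = -2*58 = -116)
W = I*√55 (W = √(-55) = I*√55 ≈ 7.4162*I)
p(o) = -116 + o
(18495 + p(√(17 + W))) - √(-15025 - 4505) = (18495 + (-116 + √(17 + I*√55))) - √(-15025 - 4505) = (18379 + √(17 + I*√55)) - √(-19530) = (18379 + √(17 + I*√55)) - 3*I*√2170 = 18379 + √(17 + I*√55) - 3*I*√2170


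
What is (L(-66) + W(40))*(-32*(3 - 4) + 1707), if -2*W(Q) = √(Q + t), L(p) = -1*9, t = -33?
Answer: -15651 - 1739*√7/2 ≈ -17951.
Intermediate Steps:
L(p) = -9
W(Q) = -√(-33 + Q)/2 (W(Q) = -√(Q - 33)/2 = -√(-33 + Q)/2)
(L(-66) + W(40))*(-32*(3 - 4) + 1707) = (-9 - √(-33 + 40)/2)*(-32*(3 - 4) + 1707) = (-9 - √7/2)*(-32*(-1) + 1707) = (-9 - √7/2)*(32 + 1707) = (-9 - √7/2)*1739 = -15651 - 1739*√7/2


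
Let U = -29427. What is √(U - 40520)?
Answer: I*√69947 ≈ 264.48*I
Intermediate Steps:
√(U - 40520) = √(-29427 - 40520) = √(-69947) = I*√69947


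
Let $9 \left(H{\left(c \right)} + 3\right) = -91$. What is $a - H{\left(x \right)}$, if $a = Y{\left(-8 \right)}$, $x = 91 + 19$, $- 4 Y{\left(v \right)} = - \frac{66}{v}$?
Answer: $\frac{1591}{144} \approx 11.049$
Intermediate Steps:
$Y{\left(v \right)} = \frac{33}{2 v}$ ($Y{\left(v \right)} = - \frac{\left(-66\right) \frac{1}{v}}{4} = \frac{33}{2 v}$)
$x = 110$
$H{\left(c \right)} = - \frac{118}{9}$ ($H{\left(c \right)} = -3 + \frac{1}{9} \left(-91\right) = -3 - \frac{91}{9} = - \frac{118}{9}$)
$a = - \frac{33}{16}$ ($a = \frac{33}{2 \left(-8\right)} = \frac{33}{2} \left(- \frac{1}{8}\right) = - \frac{33}{16} \approx -2.0625$)
$a - H{\left(x \right)} = - \frac{33}{16} - - \frac{118}{9} = - \frac{33}{16} + \frac{118}{9} = \frac{1591}{144}$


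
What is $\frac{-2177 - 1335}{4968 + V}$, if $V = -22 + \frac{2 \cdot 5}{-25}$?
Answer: $- \frac{2195}{3091} \approx -0.71013$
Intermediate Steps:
$V = - \frac{112}{5}$ ($V = -22 + 10 \left(- \frac{1}{25}\right) = -22 - \frac{2}{5} = - \frac{112}{5} \approx -22.4$)
$\frac{-2177 - 1335}{4968 + V} = \frac{-2177 - 1335}{4968 - \frac{112}{5}} = - \frac{3512}{\frac{24728}{5}} = \left(-3512\right) \frac{5}{24728} = - \frac{2195}{3091}$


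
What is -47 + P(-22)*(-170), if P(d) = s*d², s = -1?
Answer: 82233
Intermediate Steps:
P(d) = -d²
-47 + P(-22)*(-170) = -47 - 1*(-22)²*(-170) = -47 - 1*484*(-170) = -47 - 484*(-170) = -47 + 82280 = 82233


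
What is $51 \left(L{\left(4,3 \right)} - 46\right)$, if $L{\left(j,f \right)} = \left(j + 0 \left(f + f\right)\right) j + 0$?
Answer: $-1530$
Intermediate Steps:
$L{\left(j,f \right)} = j^{2}$ ($L{\left(j,f \right)} = \left(j + 0 \cdot 2 f\right) j + 0 = \left(j + 0\right) j + 0 = j j + 0 = j^{2} + 0 = j^{2}$)
$51 \left(L{\left(4,3 \right)} - 46\right) = 51 \left(4^{2} - 46\right) = 51 \left(16 - 46\right) = 51 \left(-30\right) = -1530$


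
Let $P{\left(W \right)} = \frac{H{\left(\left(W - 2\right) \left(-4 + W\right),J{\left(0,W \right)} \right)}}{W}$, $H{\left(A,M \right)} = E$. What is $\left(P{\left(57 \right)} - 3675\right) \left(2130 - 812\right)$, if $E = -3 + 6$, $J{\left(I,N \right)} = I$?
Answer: $- \frac{92028032}{19} \approx -4.8436 \cdot 10^{6}$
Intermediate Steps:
$E = 3$
$H{\left(A,M \right)} = 3$
$P{\left(W \right)} = \frac{3}{W}$
$\left(P{\left(57 \right)} - 3675\right) \left(2130 - 812\right) = \left(\frac{3}{57} - 3675\right) \left(2130 - 812\right) = \left(3 \cdot \frac{1}{57} - 3675\right) 1318 = \left(\frac{1}{19} - 3675\right) 1318 = \left(- \frac{69824}{19}\right) 1318 = - \frac{92028032}{19}$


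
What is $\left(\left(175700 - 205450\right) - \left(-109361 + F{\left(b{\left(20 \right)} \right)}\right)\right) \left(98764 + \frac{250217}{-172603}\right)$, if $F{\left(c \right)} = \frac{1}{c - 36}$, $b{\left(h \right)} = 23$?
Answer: $\frac{1357107138132800}{172603} \approx 7.8626 \cdot 10^{9}$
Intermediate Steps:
$F{\left(c \right)} = \frac{1}{-36 + c}$
$\left(\left(175700 - 205450\right) - \left(-109361 + F{\left(b{\left(20 \right)} \right)}\right)\right) \left(98764 + \frac{250217}{-172603}\right) = \left(\left(175700 - 205450\right) + \left(109361 - \frac{1}{-36 + 23}\right)\right) \left(98764 + \frac{250217}{-172603}\right) = \left(\left(175700 - 205450\right) + \left(109361 - \frac{1}{-13}\right)\right) \left(98764 + 250217 \left(- \frac{1}{172603}\right)\right) = \left(-29750 + \left(109361 - - \frac{1}{13}\right)\right) \left(98764 - \frac{250217}{172603}\right) = \left(-29750 + \left(109361 + \frac{1}{13}\right)\right) \frac{17046712475}{172603} = \left(-29750 + \frac{1421694}{13}\right) \frac{17046712475}{172603} = \frac{1034944}{13} \cdot \frac{17046712475}{172603} = \frac{1357107138132800}{172603}$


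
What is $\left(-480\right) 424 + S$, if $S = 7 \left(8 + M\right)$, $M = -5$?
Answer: $-203499$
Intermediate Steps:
$S = 21$ ($S = 7 \left(8 - 5\right) = 7 \cdot 3 = 21$)
$\left(-480\right) 424 + S = \left(-480\right) 424 + 21 = -203520 + 21 = -203499$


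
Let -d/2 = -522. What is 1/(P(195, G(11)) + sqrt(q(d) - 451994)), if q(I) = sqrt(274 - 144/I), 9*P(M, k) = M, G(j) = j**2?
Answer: 1/(65/3 + I*sqrt(451994 - 19*sqrt(638)/29)) ≈ 4.7888e-5 - 0.0014859*I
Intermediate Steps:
d = 1044 (d = -2*(-522) = 1044)
P(M, k) = M/9
1/(P(195, G(11)) + sqrt(q(d) - 451994)) = 1/((1/9)*195 + sqrt(sqrt(274 - 144/1044) - 451994)) = 1/(65/3 + sqrt(sqrt(274 - 144*1/1044) - 451994)) = 1/(65/3 + sqrt(sqrt(274 - 4/29) - 451994)) = 1/(65/3 + sqrt(sqrt(7942/29) - 451994)) = 1/(65/3 + sqrt(19*sqrt(638)/29 - 451994)) = 1/(65/3 + sqrt(-451994 + 19*sqrt(638)/29))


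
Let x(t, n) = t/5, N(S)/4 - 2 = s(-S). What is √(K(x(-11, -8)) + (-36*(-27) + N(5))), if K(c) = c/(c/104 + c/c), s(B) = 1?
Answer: 64*√62098/509 ≈ 31.333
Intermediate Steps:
N(S) = 12 (N(S) = 8 + 4*1 = 8 + 4 = 12)
x(t, n) = t/5 (x(t, n) = t*(⅕) = t/5)
K(c) = c/(1 + c/104) (K(c) = c/(c*(1/104) + 1) = c/(c/104 + 1) = c/(1 + c/104))
√(K(x(-11, -8)) + (-36*(-27) + N(5))) = √(104*((⅕)*(-11))/(104 + (⅕)*(-11)) + (-36*(-27) + 12)) = √(104*(-11/5)/(104 - 11/5) + (972 + 12)) = √(104*(-11/5)/(509/5) + 984) = √(104*(-11/5)*(5/509) + 984) = √(-1144/509 + 984) = √(499712/509) = 64*√62098/509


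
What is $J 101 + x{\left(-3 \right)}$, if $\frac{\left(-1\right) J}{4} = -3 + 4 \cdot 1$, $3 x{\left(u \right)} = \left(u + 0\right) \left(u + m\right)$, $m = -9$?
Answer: $-392$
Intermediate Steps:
$x{\left(u \right)} = \frac{u \left(-9 + u\right)}{3}$ ($x{\left(u \right)} = \frac{\left(u + 0\right) \left(u - 9\right)}{3} = \frac{u \left(-9 + u\right)}{3}$)
$J = -4$ ($J = - 4 \left(-3 + 4 \cdot 1\right) = - 4 \left(-3 + 4\right) = \left(-4\right) 1 = -4$)
$J 101 + x{\left(-3 \right)} = \left(-4\right) 101 + \frac{1}{3} \left(-3\right) \left(-9 - 3\right) = -404 + \frac{1}{3} \left(-3\right) \left(-12\right) = -404 + 12 = -392$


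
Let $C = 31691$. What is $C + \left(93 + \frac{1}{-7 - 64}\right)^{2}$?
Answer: $\frac{203340735}{5041} \approx 40337.0$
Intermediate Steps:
$C + \left(93 + \frac{1}{-7 - 64}\right)^{2} = 31691 + \left(93 + \frac{1}{-7 - 64}\right)^{2} = 31691 + \left(93 + \frac{1}{-71}\right)^{2} = 31691 + \left(93 - \frac{1}{71}\right)^{2} = 31691 + \left(\frac{6602}{71}\right)^{2} = 31691 + \frac{43586404}{5041} = \frac{203340735}{5041}$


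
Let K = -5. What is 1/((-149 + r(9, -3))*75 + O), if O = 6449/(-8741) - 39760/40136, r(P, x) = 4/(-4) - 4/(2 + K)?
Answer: -43853597/489043403953 ≈ -8.9672e-5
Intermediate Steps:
r(P, x) = ⅓ (r(P, x) = 4/(-4) - 4/(2 - 5) = 4*(-¼) - 4/(-3) = -1 - 4*(-⅓) = -1 + 4/3 = ⅓)
O = -75797403/43853597 (O = 6449*(-1/8741) - 39760*1/40136 = -6449/8741 - 4970/5017 = -75797403/43853597 ≈ -1.7284)
1/((-149 + r(9, -3))*75 + O) = 1/((-149 + ⅓)*75 - 75797403/43853597) = 1/(-446/3*75 - 75797403/43853597) = 1/(-11150 - 75797403/43853597) = 1/(-489043403953/43853597) = -43853597/489043403953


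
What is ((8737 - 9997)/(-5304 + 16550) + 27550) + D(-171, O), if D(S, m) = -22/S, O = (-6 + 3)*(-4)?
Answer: 26490250126/961533 ≈ 27550.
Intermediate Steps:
O = 12 (O = -3*(-4) = 12)
D(S, m) = -22/S
((8737 - 9997)/(-5304 + 16550) + 27550) + D(-171, O) = ((8737 - 9997)/(-5304 + 16550) + 27550) - 22/(-171) = (-1260/11246 + 27550) - 22*(-1/171) = (-1260*1/11246 + 27550) + 22/171 = (-630/5623 + 27550) + 22/171 = 154913020/5623 + 22/171 = 26490250126/961533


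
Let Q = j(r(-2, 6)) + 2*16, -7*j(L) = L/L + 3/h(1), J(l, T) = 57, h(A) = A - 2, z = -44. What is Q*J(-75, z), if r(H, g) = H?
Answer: 12882/7 ≈ 1840.3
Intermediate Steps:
h(A) = -2 + A
j(L) = 2/7 (j(L) = -(L/L + 3/(-2 + 1))/7 = -(1 + 3/(-1))/7 = -(1 + 3*(-1))/7 = -(1 - 3)/7 = -⅐*(-2) = 2/7)
Q = 226/7 (Q = 2/7 + 2*16 = 2/7 + 32 = 226/7 ≈ 32.286)
Q*J(-75, z) = (226/7)*57 = 12882/7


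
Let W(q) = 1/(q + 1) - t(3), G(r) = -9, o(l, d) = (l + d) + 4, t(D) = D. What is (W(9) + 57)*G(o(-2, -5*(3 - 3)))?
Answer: -4869/10 ≈ -486.90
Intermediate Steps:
o(l, d) = 4 + d + l (o(l, d) = (d + l) + 4 = 4 + d + l)
W(q) = -3 + 1/(1 + q) (W(q) = 1/(q + 1) - 1*3 = 1/(1 + q) - 3 = -3 + 1/(1 + q))
(W(9) + 57)*G(o(-2, -5*(3 - 3))) = ((-2 - 3*9)/(1 + 9) + 57)*(-9) = ((-2 - 27)/10 + 57)*(-9) = ((⅒)*(-29) + 57)*(-9) = (-29/10 + 57)*(-9) = (541/10)*(-9) = -4869/10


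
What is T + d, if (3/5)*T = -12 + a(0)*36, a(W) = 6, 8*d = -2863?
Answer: -143/8 ≈ -17.875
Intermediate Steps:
d = -2863/8 (d = (⅛)*(-2863) = -2863/8 ≈ -357.88)
T = 340 (T = 5*(-12 + 6*36)/3 = 5*(-12 + 216)/3 = (5/3)*204 = 340)
T + d = 340 - 2863/8 = -143/8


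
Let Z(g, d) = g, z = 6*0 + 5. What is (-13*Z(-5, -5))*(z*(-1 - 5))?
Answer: -1950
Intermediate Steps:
z = 5 (z = 0 + 5 = 5)
(-13*Z(-5, -5))*(z*(-1 - 5)) = (-13*(-5))*(5*(-1 - 5)) = 65*(5*(-6)) = 65*(-30) = -1950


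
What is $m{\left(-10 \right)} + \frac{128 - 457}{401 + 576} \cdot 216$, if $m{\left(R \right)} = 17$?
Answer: $- \frac{54455}{977} \approx -55.737$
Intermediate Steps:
$m{\left(-10 \right)} + \frac{128 - 457}{401 + 576} \cdot 216 = 17 + \frac{128 - 457}{401 + 576} \cdot 216 = 17 + - \frac{329}{977} \cdot 216 = 17 + \left(-329\right) \frac{1}{977} \cdot 216 = 17 - \frac{71064}{977} = - \frac{54455}{977}$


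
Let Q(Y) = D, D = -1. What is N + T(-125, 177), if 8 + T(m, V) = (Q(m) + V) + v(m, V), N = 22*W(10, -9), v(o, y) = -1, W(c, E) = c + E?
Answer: 189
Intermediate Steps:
W(c, E) = E + c
N = 22 (N = 22*(-9 + 10) = 22*1 = 22)
Q(Y) = -1
T(m, V) = -10 + V (T(m, V) = -8 + ((-1 + V) - 1) = -8 + (-2 + V) = -10 + V)
N + T(-125, 177) = 22 + (-10 + 177) = 22 + 167 = 189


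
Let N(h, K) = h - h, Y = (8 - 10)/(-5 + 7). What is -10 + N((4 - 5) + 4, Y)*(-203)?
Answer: -10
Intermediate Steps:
Y = -1 (Y = -2/2 = -2*½ = -1)
N(h, K) = 0
-10 + N((4 - 5) + 4, Y)*(-203) = -10 + 0*(-203) = -10 + 0 = -10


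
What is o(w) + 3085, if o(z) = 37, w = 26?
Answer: 3122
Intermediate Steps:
o(w) + 3085 = 37 + 3085 = 3122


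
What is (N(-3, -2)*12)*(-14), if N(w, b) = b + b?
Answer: 672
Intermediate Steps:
N(w, b) = 2*b
(N(-3, -2)*12)*(-14) = ((2*(-2))*12)*(-14) = -4*12*(-14) = -48*(-14) = 672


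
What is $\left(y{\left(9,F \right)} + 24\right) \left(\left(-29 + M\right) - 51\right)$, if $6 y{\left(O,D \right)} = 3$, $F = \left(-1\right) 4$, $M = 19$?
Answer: $- \frac{2989}{2} \approx -1494.5$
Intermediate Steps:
$F = -4$
$y{\left(O,D \right)} = \frac{1}{2}$ ($y{\left(O,D \right)} = \frac{1}{6} \cdot 3 = \frac{1}{2}$)
$\left(y{\left(9,F \right)} + 24\right) \left(\left(-29 + M\right) - 51\right) = \left(\frac{1}{2} + 24\right) \left(\left(-29 + 19\right) - 51\right) = \frac{49 \left(-10 - 51\right)}{2} = \frac{49}{2} \left(-61\right) = - \frac{2989}{2}$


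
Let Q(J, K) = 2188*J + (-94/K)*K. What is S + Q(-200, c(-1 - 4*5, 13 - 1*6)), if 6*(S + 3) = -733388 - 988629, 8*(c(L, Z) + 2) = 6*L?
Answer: -4348199/6 ≈ -7.2470e+5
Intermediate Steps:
c(L, Z) = -2 + 3*L/4 (c(L, Z) = -2 + (6*L)/8 = -2 + 3*L/4)
Q(J, K) = -94 + 2188*J (Q(J, K) = 2188*J - 94 = -94 + 2188*J)
S = -1722035/6 (S = -3 + (-733388 - 988629)/6 = -3 + (⅙)*(-1722017) = -3 - 1722017/6 = -1722035/6 ≈ -2.8701e+5)
S + Q(-200, c(-1 - 4*5, 13 - 1*6)) = -1722035/6 + (-94 + 2188*(-200)) = -1722035/6 + (-94 - 437600) = -1722035/6 - 437694 = -4348199/6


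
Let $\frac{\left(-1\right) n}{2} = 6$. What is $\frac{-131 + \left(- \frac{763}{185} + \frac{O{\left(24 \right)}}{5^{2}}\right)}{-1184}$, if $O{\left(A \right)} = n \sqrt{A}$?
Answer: $\frac{12499}{109520} + \frac{3 \sqrt{6}}{3700} \approx 0.11611$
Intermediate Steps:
$n = -12$ ($n = \left(-2\right) 6 = -12$)
$O{\left(A \right)} = - 12 \sqrt{A}$
$\frac{-131 + \left(- \frac{763}{185} + \frac{O{\left(24 \right)}}{5^{2}}\right)}{-1184} = \frac{-131 - \left(\frac{763}{185} - \frac{\left(-12\right) \sqrt{24}}{5^{2}}\right)}{-1184} = \left(-131 - \left(\frac{763}{185} - \frac{\left(-12\right) 2 \sqrt{6}}{25}\right)\right) \left(- \frac{1}{1184}\right) = \left(-131 - \left(\frac{763}{185} - - 24 \sqrt{6} \cdot \frac{1}{25}\right)\right) \left(- \frac{1}{1184}\right) = \left(-131 - \left(\frac{763}{185} + \frac{24 \sqrt{6}}{25}\right)\right) \left(- \frac{1}{1184}\right) = \left(- \frac{24998}{185} - \frac{24 \sqrt{6}}{25}\right) \left(- \frac{1}{1184}\right) = \frac{12499}{109520} + \frac{3 \sqrt{6}}{3700}$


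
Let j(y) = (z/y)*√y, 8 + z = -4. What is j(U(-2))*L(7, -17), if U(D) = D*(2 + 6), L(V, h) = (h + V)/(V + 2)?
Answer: -10*I/3 ≈ -3.3333*I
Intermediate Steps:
L(V, h) = (V + h)/(2 + V)
z = -12 (z = -8 - 4 = -12)
U(D) = 8*D (U(D) = D*8 = 8*D)
j(y) = -12/√y (j(y) = (-12/y)*√y = -12/√y)
j(U(-2))*L(7, -17) = (-12*(-I/4))*((7 - 17)/(2 + 7)) = (-(-3)*I)*(-10/9) = (-(-3)*I)*((⅑)*(-10)) = (3*I)*(-10/9) = -10*I/3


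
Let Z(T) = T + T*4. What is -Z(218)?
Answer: -1090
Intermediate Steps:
Z(T) = 5*T (Z(T) = T + 4*T = 5*T)
-Z(218) = -5*218 = -1*1090 = -1090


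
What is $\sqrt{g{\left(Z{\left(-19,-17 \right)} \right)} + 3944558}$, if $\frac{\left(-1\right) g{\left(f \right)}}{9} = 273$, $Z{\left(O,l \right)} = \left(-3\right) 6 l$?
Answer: $\sqrt{3942101} \approx 1985.5$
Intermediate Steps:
$Z{\left(O,l \right)} = - 18 l$
$g{\left(f \right)} = -2457$ ($g{\left(f \right)} = \left(-9\right) 273 = -2457$)
$\sqrt{g{\left(Z{\left(-19,-17 \right)} \right)} + 3944558} = \sqrt{-2457 + 3944558} = \sqrt{3942101}$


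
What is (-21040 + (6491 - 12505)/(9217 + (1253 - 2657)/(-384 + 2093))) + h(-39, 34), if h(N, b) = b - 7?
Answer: -10676595573/508079 ≈ -21014.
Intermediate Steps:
h(N, b) = -7 + b
(-21040 + (6491 - 12505)/(9217 + (1253 - 2657)/(-384 + 2093))) + h(-39, 34) = (-21040 + (6491 - 12505)/(9217 + (1253 - 2657)/(-384 + 2093))) + (-7 + 34) = (-21040 - 6014/(9217 - 1404/1709)) + 27 = (-21040 - 6014/15750449/1709) + 27 = (-21040 - 6014*1709/15750449) + 27 = (-21040 - 331546/508079) + 27 = -10690313706/508079 + 27 = -10676595573/508079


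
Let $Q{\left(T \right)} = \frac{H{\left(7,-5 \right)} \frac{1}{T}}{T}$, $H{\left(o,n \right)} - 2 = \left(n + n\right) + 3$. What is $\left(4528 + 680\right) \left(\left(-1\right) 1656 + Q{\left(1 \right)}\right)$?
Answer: $-8650488$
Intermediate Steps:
$H{\left(o,n \right)} = 5 + 2 n$ ($H{\left(o,n \right)} = 2 + \left(\left(n + n\right) + 3\right) = 2 + \left(2 n + 3\right) = 2 + \left(3 + 2 n\right) = 5 + 2 n$)
$Q{\left(T \right)} = - \frac{5}{T^{2}}$ ($Q{\left(T \right)} = \frac{\left(5 + 2 \left(-5\right)\right) \frac{1}{T}}{T} = \frac{\left(5 - 10\right) \frac{1}{T}}{T} = \frac{\left(-5\right) \frac{1}{T}}{T} = - \frac{5}{T^{2}}$)
$\left(4528 + 680\right) \left(\left(-1\right) 1656 + Q{\left(1 \right)}\right) = \left(4528 + 680\right) \left(\left(-1\right) 1656 - 5 \cdot 1^{-2}\right) = 5208 \left(-1656 - 5\right) = 5208 \left(-1661\right) = -8650488$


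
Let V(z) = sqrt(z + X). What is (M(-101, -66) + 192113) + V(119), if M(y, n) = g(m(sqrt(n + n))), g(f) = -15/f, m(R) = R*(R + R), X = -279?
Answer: 16905949/88 + 4*I*sqrt(10) ≈ 1.9211e+5 + 12.649*I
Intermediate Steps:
m(R) = 2*R**2 (m(R) = R*(2*R) = 2*R**2)
V(z) = sqrt(-279 + z) (V(z) = sqrt(z - 279) = sqrt(-279 + z))
M(y, n) = -15/(4*n) (M(y, n) = -15*1/(2*(n + n)) = -15*1/(4*n) = -15/(4*n))
(M(-101, -66) + 192113) + V(119) = (-15/4/(-66) + 192113) + sqrt(-279 + 119) = (-15/4*(-1/66) + 192113) + sqrt(-160) = (5/88 + 192113) + 4*I*sqrt(10) = 16905949/88 + 4*I*sqrt(10)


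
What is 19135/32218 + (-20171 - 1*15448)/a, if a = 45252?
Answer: -527483/2730204 ≈ -0.19320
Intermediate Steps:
19135/32218 + (-20171 - 1*15448)/a = 19135/32218 + (-20171 - 1*15448)/45252 = 19135*(1/32218) + (-20171 - 15448)*(1/45252) = 215/362 - 35619*1/45252 = 215/362 - 11873/15084 = -527483/2730204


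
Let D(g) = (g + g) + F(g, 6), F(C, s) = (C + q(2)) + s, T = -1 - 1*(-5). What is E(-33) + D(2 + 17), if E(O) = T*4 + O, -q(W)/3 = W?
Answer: 40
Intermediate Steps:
q(W) = -3*W
T = 4 (T = -1 + 5 = 4)
F(C, s) = -6 + C + s (F(C, s) = (C - 3*2) + s = (C - 6) + s = (-6 + C) + s = -6 + C + s)
E(O) = 16 + O (E(O) = 4*4 + O = 16 + O)
D(g) = 3*g (D(g) = (g + g) + (-6 + g + 6) = 2*g + g = 3*g)
E(-33) + D(2 + 17) = (16 - 33) + 3*(2 + 17) = -17 + 3*19 = -17 + 57 = 40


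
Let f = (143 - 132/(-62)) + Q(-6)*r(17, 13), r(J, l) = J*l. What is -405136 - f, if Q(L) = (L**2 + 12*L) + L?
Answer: -12275973/31 ≈ -3.9600e+5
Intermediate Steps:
Q(L) = L**2 + 13*L
f = -283243/31 (f = (143 - 132/(-62)) + (-6*(13 - 6))*(17*13) = (143 - 132*(-1)/62) - 6*7*221 = (143 - 1*(-66/31)) - 42*221 = (143 + 66/31) - 9282 = 4499/31 - 9282 = -283243/31 ≈ -9136.9)
-405136 - f = -405136 - 1*(-283243/31) = -405136 + 283243/31 = -12275973/31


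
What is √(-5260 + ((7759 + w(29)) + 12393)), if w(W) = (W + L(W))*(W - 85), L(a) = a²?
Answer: 2*I*√8457 ≈ 183.92*I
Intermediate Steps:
w(W) = (-85 + W)*(W + W²) (w(W) = (W + W²)*(W - 85) = (W + W²)*(-85 + W) = (-85 + W)*(W + W²))
√(-5260 + ((7759 + w(29)) + 12393)) = √(-5260 + ((7759 + 29*(-85 + 29² - 84*29)) + 12393)) = √(-5260 + ((7759 + 29*(-85 + 841 - 2436)) + 12393)) = √(-5260 + ((7759 + 29*(-1680)) + 12393)) = √(-5260 + ((7759 - 48720) + 12393)) = √(-5260 + (-40961 + 12393)) = √(-5260 - 28568) = √(-33828) = 2*I*√8457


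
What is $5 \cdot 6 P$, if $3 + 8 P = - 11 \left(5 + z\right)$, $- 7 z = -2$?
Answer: $- \frac{1605}{7} \approx -229.29$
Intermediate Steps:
$z = \frac{2}{7}$ ($z = \left(- \frac{1}{7}\right) \left(-2\right) = \frac{2}{7} \approx 0.28571$)
$P = - \frac{107}{14}$ ($P = - \frac{3}{8} + \frac{\left(-11\right) \left(5 + \frac{2}{7}\right)}{8} = - \frac{3}{8} + \frac{\left(-11\right) \frac{37}{7}}{8} = - \frac{3}{8} + \frac{1}{8} \left(- \frac{407}{7}\right) = - \frac{3}{8} - \frac{407}{56} = - \frac{107}{14} \approx -7.6429$)
$5 \cdot 6 P = 5 \cdot 6 \left(- \frac{107}{14}\right) = 30 \left(- \frac{107}{14}\right) = - \frac{1605}{7}$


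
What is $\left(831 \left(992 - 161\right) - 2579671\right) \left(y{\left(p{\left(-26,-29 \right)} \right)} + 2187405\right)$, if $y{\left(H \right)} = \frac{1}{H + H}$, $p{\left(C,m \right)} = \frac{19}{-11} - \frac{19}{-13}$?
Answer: $- \frac{157025313991535}{38} \approx -4.1322 \cdot 10^{12}$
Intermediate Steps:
$p{\left(C,m \right)} = - \frac{38}{143}$ ($p{\left(C,m \right)} = 19 \left(- \frac{1}{11}\right) - - \frac{19}{13} = - \frac{19}{11} + \frac{19}{13} = - \frac{38}{143}$)
$y{\left(H \right)} = \frac{1}{2 H}$
$\left(831 \left(992 - 161\right) - 2579671\right) \left(y{\left(p{\left(-26,-29 \right)} \right)} + 2187405\right) = \left(831 \left(992 - 161\right) - 2579671\right) \left(\frac{1}{2 \left(- \frac{38}{143}\right)} + 2187405\right) = \left(831 \cdot 831 - 2579671\right) \left(\frac{1}{2} \left(- \frac{143}{38}\right) + 2187405\right) = \left(690561 - 2579671\right) \left(- \frac{143}{76} + 2187405\right) = \left(-1889110\right) \frac{166242637}{76} = - \frac{157025313991535}{38}$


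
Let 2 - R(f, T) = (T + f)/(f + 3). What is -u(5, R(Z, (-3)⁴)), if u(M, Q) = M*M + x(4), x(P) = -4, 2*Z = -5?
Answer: -21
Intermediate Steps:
Z = -5/2 (Z = (½)*(-5) = -5/2 ≈ -2.5000)
R(f, T) = 2 - (T + f)/(3 + f) (R(f, T) = 2 - (T + f)/(f + 3) = 2 - (T + f)/(3 + f))
u(M, Q) = -4 + M² (u(M, Q) = M*M - 4 = M² - 4 = -4 + M²)
-u(5, R(Z, (-3)⁴)) = -(-4 + 5²) = -(-4 + 25) = -1*21 = -21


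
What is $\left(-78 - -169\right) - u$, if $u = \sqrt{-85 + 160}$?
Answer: $91 - 5 \sqrt{3} \approx 82.34$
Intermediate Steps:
$u = 5 \sqrt{3}$ ($u = \sqrt{75} = 5 \sqrt{3} \approx 8.6602$)
$\left(-78 - -169\right) - u = \left(-78 - -169\right) - 5 \sqrt{3} = \left(-78 + 169\right) - 5 \sqrt{3} = 91 - 5 \sqrt{3}$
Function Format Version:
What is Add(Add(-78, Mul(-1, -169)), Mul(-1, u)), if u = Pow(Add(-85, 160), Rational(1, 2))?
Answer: Add(91, Mul(-5, Pow(3, Rational(1, 2)))) ≈ 82.340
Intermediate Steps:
u = Mul(5, Pow(3, Rational(1, 2))) (u = Pow(75, Rational(1, 2)) = Mul(5, Pow(3, Rational(1, 2))) ≈ 8.6602)
Add(Add(-78, Mul(-1, -169)), Mul(-1, u)) = Add(Add(-78, Mul(-1, -169)), Mul(-1, Mul(5, Pow(3, Rational(1, 2))))) = Add(Add(-78, 169), Mul(-5, Pow(3, Rational(1, 2)))) = Add(91, Mul(-5, Pow(3, Rational(1, 2))))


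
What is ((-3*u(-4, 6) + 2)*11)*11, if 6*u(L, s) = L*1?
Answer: 484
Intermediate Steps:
u(L, s) = L/6 (u(L, s) = (L*1)/6 = L/6)
((-3*u(-4, 6) + 2)*11)*11 = ((-(-4)/2 + 2)*11)*11 = ((-3*(-⅔) + 2)*11)*11 = ((2 + 2)*11)*11 = (4*11)*11 = 44*11 = 484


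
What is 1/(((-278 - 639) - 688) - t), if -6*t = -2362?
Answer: -3/5996 ≈ -0.00050033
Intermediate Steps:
t = 1181/3 (t = -⅙*(-2362) = 1181/3 ≈ 393.67)
1/(((-278 - 639) - 688) - t) = 1/(((-278 - 639) - 688) - 1*1181/3) = 1/((-917 - 688) - 1181/3) = 1/(-1605 - 1181/3) = 1/(-5996/3) = -3/5996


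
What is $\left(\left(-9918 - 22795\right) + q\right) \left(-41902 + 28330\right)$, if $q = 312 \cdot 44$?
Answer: $257664420$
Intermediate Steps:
$q = 13728$
$\left(\left(-9918 - 22795\right) + q\right) \left(-41902 + 28330\right) = \left(\left(-9918 - 22795\right) + 13728\right) \left(-41902 + 28330\right) = \left(-32713 + 13728\right) \left(-13572\right) = \left(-18985\right) \left(-13572\right) = 257664420$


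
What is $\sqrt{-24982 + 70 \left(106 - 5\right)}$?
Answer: $2 i \sqrt{4478} \approx 133.84 i$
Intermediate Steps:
$\sqrt{-24982 + 70 \left(106 - 5\right)} = \sqrt{-24982 + 70 \cdot 101} = \sqrt{-24982 + 7070} = \sqrt{-17912} = 2 i \sqrt{4478}$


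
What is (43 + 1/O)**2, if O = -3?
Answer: 16384/9 ≈ 1820.4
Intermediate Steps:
(43 + 1/O)**2 = (43 + 1/(-3))**2 = (43 - 1/3)**2 = (128/3)**2 = 16384/9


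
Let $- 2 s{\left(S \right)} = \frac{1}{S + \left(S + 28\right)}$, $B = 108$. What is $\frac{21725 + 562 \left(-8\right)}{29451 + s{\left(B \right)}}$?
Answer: $\frac{8407752}{14372087} \approx 0.58501$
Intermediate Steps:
$s{\left(S \right)} = - \frac{1}{2 \left(28 + 2 S\right)}$ ($s{\left(S \right)} = - \frac{1}{2 \left(S + \left(S + 28\right)\right)} = - \frac{1}{2 \left(S + \left(28 + S\right)\right)} = - \frac{1}{2 \left(28 + 2 S\right)}$)
$\frac{21725 + 562 \left(-8\right)}{29451 + s{\left(B \right)}} = \frac{21725 + 562 \left(-8\right)}{29451 - \frac{1}{56 + 4 \cdot 108}} = \frac{21725 - 4496}{29451 - \frac{1}{56 + 432}} = \frac{17229}{29451 - \frac{1}{488}} = \frac{17229}{\frac{14372087}{488}} = 17229 \cdot \frac{488}{14372087} = \frac{8407752}{14372087}$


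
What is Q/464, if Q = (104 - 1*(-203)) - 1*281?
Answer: 13/232 ≈ 0.056035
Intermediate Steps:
Q = 26 (Q = (104 + 203) - 281 = 307 - 281 = 26)
Q/464 = 26/464 = 26*(1/464) = 13/232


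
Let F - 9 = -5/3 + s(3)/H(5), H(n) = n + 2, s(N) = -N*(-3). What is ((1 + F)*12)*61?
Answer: 49288/7 ≈ 7041.1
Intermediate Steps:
s(N) = 3*N
H(n) = 2 + n
F = 181/21 (F = 9 + (-5/3 + (3*3)/(2 + 5)) = 9 + (-5*⅓ + 9/7) = 9 + (-5/3 + 9*(⅐)) = 9 + (-5/3 + 9/7) = 9 - 8/21 = 181/21 ≈ 8.6190)
((1 + F)*12)*61 = ((1 + 181/21)*12)*61 = ((202/21)*12)*61 = (808/7)*61 = 49288/7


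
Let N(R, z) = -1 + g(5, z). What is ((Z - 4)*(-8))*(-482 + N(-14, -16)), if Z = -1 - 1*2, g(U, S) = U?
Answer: -26768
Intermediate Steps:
Z = -3 (Z = -1 - 2 = -3)
N(R, z) = 4 (N(R, z) = -1 + 5 = 4)
((Z - 4)*(-8))*(-482 + N(-14, -16)) = ((-3 - 4)*(-8))*(-482 + 4) = -7*(-8)*(-478) = 56*(-478) = -26768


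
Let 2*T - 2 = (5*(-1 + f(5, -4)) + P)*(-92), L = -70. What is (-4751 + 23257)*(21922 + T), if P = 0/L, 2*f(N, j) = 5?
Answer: 399322468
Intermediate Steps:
f(N, j) = 5/2 (f(N, j) = (½)*5 = 5/2)
P = 0 (P = 0/(-70) = 0*(-1/70) = 0)
T = -344 (T = 1 + ((5*(-1 + 5/2) + 0)*(-92))/2 = 1 + ((5*(3/2) + 0)*(-92))/2 = 1 + ((15/2 + 0)*(-92))/2 = 1 + ((15/2)*(-92))/2 = 1 + (½)*(-690) = 1 - 345 = -344)
(-4751 + 23257)*(21922 + T) = (-4751 + 23257)*(21922 - 344) = 18506*21578 = 399322468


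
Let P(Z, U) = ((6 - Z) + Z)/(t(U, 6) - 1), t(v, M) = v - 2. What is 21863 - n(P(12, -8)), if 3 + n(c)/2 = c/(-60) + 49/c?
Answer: 3638027/165 ≈ 22049.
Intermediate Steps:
t(v, M) = -2 + v
P(Z, U) = 6/(-3 + U) (P(Z, U) = ((6 - Z) + Z)/((-2 + U) - 1) = 6/(-3 + U))
n(c) = -6 + 98/c - c/30 (n(c) = -6 + 2*(c/(-60) + 49/c) = -6 + 2*(c*(-1/60) + 49/c) = -6 + 2*(-c/60 + 49/c) = -6 + 2*(49/c - c/60) = -6 + (98/c - c/30) = -6 + 98/c - c/30)
21863 - n(P(12, -8)) = 21863 - (-6 + 98/((6/(-3 - 8))) - 1/(5*(-3 - 8))) = 21863 - (-6 + 98/((6/(-11))) - 1/(5*(-11))) = 21863 - (-6 + 98/((6*(-1/11))) - (-1)/(5*11)) = 21863 - (-6 + 98/(-6/11) - 1/30*(-6/11)) = 21863 - (-6 + 98*(-11/6) + 1/55) = 21863 - (-6 - 539/3 + 1/55) = 21863 - 1*(-30632/165) = 21863 + 30632/165 = 3638027/165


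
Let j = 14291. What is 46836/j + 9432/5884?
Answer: 102593934/21022061 ≈ 4.8803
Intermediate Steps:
46836/j + 9432/5884 = 46836/14291 + 9432/5884 = 46836*(1/14291) + 9432*(1/5884) = 46836/14291 + 2358/1471 = 102593934/21022061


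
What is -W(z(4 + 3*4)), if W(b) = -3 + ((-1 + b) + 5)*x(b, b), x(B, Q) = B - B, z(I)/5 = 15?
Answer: 3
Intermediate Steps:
z(I) = 75 (z(I) = 5*15 = 75)
x(B, Q) = 0
W(b) = -3 (W(b) = -3 + ((-1 + b) + 5)*0 = -3 + (4 + b)*0 = -3 + 0 = -3)
-W(z(4 + 3*4)) = -1*(-3) = 3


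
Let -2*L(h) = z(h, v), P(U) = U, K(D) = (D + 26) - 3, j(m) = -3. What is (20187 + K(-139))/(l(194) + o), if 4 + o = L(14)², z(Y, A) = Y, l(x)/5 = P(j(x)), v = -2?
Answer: 20071/30 ≈ 669.03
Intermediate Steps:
K(D) = 23 + D (K(D) = (26 + D) - 3 = 23 + D)
l(x) = -15 (l(x) = 5*(-3) = -15)
L(h) = -h/2
o = 45 (o = -4 + (-½*14)² = -4 + (-7)² = -4 + 49 = 45)
(20187 + K(-139))/(l(194) + o) = (20187 + (23 - 139))/(-15 + 45) = (20187 - 116)/30 = 20071*(1/30) = 20071/30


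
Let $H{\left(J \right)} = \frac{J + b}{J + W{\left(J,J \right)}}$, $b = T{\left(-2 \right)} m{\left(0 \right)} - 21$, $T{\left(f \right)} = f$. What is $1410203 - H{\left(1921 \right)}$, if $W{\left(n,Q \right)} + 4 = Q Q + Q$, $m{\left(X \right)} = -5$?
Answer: $\frac{5209401286127}{3694079} \approx 1.4102 \cdot 10^{6}$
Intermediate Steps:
$W{\left(n,Q \right)} = -4 + Q + Q^{2}$ ($W{\left(n,Q \right)} = -4 + \left(Q Q + Q\right) = -4 + \left(Q^{2} + Q\right) = -4 + \left(Q + Q^{2}\right) = -4 + Q + Q^{2}$)
$b = -11$ ($b = \left(-2\right) \left(-5\right) - 21 = 10 - 21 = -11$)
$H{\left(J \right)} = \frac{-11 + J}{-4 + J^{2} + 2 J}$ ($H{\left(J \right)} = \frac{J - 11}{J + \left(-4 + J + J^{2}\right)} = \frac{-11 + J}{-4 + J^{2} + 2 J}$)
$1410203 - H{\left(1921 \right)} = 1410203 - \frac{-11 + 1921}{-4 + 1921^{2} + 2 \cdot 1921} = 1410203 - \frac{1}{-4 + 3690241 + 3842} \cdot 1910 = 1410203 - \frac{1}{3694079} \cdot 1910 = 1410203 - \frac{1910}{3694079} = \frac{5209401286127}{3694079}$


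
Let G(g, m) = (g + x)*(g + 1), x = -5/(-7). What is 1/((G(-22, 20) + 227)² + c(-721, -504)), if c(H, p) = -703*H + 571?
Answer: 1/961710 ≈ 1.0398e-6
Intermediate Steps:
x = 5/7 (x = -5*(-⅐) = 5/7 ≈ 0.71429)
G(g, m) = (1 + g)*(5/7 + g) (G(g, m) = (g + 5/7)*(g + 1) = (5/7 + g)*(1 + g) = (1 + g)*(5/7 + g))
c(H, p) = 571 - 703*H
1/((G(-22, 20) + 227)² + c(-721, -504)) = 1/(((5/7 + (-22)² + (12/7)*(-22)) + 227)² + (571 - 703*(-721))) = 1/(((5/7 + 484 - 264/7) + 227)² + (571 + 506863)) = 1/((447 + 227)² + 507434) = 1/(674² + 507434) = 1/(454276 + 507434) = 1/961710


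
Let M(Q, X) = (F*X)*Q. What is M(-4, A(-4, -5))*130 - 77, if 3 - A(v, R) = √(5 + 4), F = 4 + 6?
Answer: -77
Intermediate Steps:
F = 10
A(v, R) = 0 (A(v, R) = 3 - √(5 + 4) = 3 - √9 = 3 - 1*3 = 3 - 3 = 0)
M(Q, X) = 10*Q*X (M(Q, X) = (10*X)*Q = 10*Q*X)
M(-4, A(-4, -5))*130 - 77 = (10*(-4)*0)*130 - 77 = 0*130 - 77 = 0 - 77 = -77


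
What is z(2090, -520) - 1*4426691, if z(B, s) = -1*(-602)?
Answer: -4426089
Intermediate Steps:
z(B, s) = 602
z(2090, -520) - 1*4426691 = 602 - 1*4426691 = 602 - 4426691 = -4426089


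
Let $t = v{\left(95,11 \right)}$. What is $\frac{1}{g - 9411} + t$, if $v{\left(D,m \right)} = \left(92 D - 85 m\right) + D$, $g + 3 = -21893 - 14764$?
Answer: $\frac{363960899}{46071} \approx 7900.0$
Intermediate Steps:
$g = -36660$ ($g = -3 - 36657 = -36660$)
$v{\left(D,m \right)} = - 85 m + 93 D$ ($v{\left(D,m \right)} = \left(- 85 m + 92 D\right) + D = - 85 m + 93 D$)
$t = 7900$ ($t = \left(-85\right) 11 + 93 \cdot 95 = -935 + 8835 = 7900$)
$\frac{1}{g - 9411} + t = \frac{1}{-36660 - 9411} + 7900 = \frac{1}{-46071} + 7900 = - \frac{1}{46071} + 7900 = \frac{363960899}{46071}$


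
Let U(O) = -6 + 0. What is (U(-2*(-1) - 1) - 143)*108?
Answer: -16092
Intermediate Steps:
U(O) = -6
(U(-2*(-1) - 1) - 143)*108 = (-6 - 143)*108 = -149*108 = -16092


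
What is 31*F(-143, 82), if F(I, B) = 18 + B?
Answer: 3100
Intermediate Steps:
31*F(-143, 82) = 31*(18 + 82) = 31*100 = 3100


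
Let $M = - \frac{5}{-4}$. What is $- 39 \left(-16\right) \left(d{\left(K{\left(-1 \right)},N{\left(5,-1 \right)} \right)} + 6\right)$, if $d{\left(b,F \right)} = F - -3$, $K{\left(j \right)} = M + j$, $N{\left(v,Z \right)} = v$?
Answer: $8736$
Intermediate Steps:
$M = \frac{5}{4}$ ($M = \left(-5\right) \left(- \frac{1}{4}\right) = \frac{5}{4} \approx 1.25$)
$K{\left(j \right)} = \frac{5}{4} + j$
$d{\left(b,F \right)} = 3 + F$ ($d{\left(b,F \right)} = F + 3 = 3 + F$)
$- 39 \left(-16\right) \left(d{\left(K{\left(-1 \right)},N{\left(5,-1 \right)} \right)} + 6\right) = - 39 \left(-16\right) \left(\left(3 + 5\right) + 6\right) = - \left(-624\right) \left(8 + 6\right) = - \left(-624\right) 14 = \left(-1\right) \left(-8736\right) = 8736$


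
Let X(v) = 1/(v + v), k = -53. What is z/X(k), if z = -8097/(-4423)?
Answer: -858282/4423 ≈ -194.05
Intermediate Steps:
X(v) = 1/(2*v)
z = 8097/4423 (z = -8097*(-1/4423) = 8097/4423 ≈ 1.8307)
z/X(k) = 8097/(4423*(((½)/(-53)))) = 8097/(4423*(((½)*(-1/53)))) = 8097/(4423*(-1/106)) = (8097/4423)*(-106) = -858282/4423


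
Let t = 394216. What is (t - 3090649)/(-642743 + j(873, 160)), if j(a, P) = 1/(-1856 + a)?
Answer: 2650593639/631816370 ≈ 4.1952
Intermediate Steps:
(t - 3090649)/(-642743 + j(873, 160)) = (394216 - 3090649)/(-642743 + 1/(-1856 + 873)) = -2696433/(-642743 + 1/(-983)) = -2696433/(-642743 - 1/983) = -2696433/(-631816370/983) = -2696433*(-983/631816370) = 2650593639/631816370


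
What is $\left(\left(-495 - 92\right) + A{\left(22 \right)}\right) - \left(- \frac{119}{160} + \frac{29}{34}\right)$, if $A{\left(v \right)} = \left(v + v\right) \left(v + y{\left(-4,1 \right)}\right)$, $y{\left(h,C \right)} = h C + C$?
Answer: $\frac{676983}{2720} \approx 248.89$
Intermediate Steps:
$y{\left(h,C \right)} = C + C h$ ($y{\left(h,C \right)} = C h + C = C + C h$)
$A{\left(v \right)} = 2 v \left(-3 + v\right)$ ($A{\left(v \right)} = \left(v + v\right) \left(v + 1 \left(1 - 4\right)\right) = 2 v \left(v + 1 \left(-3\right)\right) = 2 v \left(v - 3\right) = 2 v \left(-3 + v\right)$)
$\left(\left(-495 - 92\right) + A{\left(22 \right)}\right) - \left(- \frac{119}{160} + \frac{29}{34}\right) = \left(\left(-495 - 92\right) + 2 \cdot 22 \left(-3 + 22\right)\right) - \left(- \frac{119}{160} + \frac{29}{34}\right) = \left(\left(-495 - 92\right) + 2 \cdot 22 \cdot 19\right) - \frac{297}{2720} = \left(-587 + 836\right) + \left(- \frac{29}{34} + \frac{119}{160}\right) = 249 - \frac{297}{2720} = \frac{676983}{2720}$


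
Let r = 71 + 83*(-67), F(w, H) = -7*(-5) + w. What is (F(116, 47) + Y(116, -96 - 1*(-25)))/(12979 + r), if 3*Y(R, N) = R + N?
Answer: 166/7489 ≈ 0.022166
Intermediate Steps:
F(w, H) = 35 + w
r = -5490 (r = 71 - 5561 = -5490)
Y(R, N) = N/3 + R/3 (Y(R, N) = (R + N)/3 = (N + R)/3 = N/3 + R/3)
(F(116, 47) + Y(116, -96 - 1*(-25)))/(12979 + r) = ((35 + 116) + ((-96 - 1*(-25))/3 + (1/3)*116))/(12979 - 5490) = (151 + ((-96 + 25)/3 + 116/3))/7489 = (151 + ((1/3)*(-71) + 116/3))*(1/7489) = (151 + (-71/3 + 116/3))*(1/7489) = (151 + 15)*(1/7489) = 166*(1/7489) = 166/7489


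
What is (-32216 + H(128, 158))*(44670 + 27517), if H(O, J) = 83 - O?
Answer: -2328824807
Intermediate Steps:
(-32216 + H(128, 158))*(44670 + 27517) = (-32216 + (83 - 1*128))*(44670 + 27517) = (-32216 + (83 - 128))*72187 = (-32216 - 45)*72187 = -32261*72187 = -2328824807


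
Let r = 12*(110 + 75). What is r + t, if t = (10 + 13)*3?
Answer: 2289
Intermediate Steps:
t = 69 (t = 23*3 = 69)
r = 2220 (r = 12*185 = 2220)
r + t = 2220 + 69 = 2289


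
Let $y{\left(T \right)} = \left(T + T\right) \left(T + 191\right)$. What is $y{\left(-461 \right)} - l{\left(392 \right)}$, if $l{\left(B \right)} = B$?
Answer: $248548$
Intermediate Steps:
$y{\left(T \right)} = 2 T \left(191 + T\right)$
$y{\left(-461 \right)} - l{\left(392 \right)} = 2 \left(-461\right) \left(191 - 461\right) - 392 = 2 \left(-461\right) \left(-270\right) - 392 = 248940 - 392 = 248548$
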